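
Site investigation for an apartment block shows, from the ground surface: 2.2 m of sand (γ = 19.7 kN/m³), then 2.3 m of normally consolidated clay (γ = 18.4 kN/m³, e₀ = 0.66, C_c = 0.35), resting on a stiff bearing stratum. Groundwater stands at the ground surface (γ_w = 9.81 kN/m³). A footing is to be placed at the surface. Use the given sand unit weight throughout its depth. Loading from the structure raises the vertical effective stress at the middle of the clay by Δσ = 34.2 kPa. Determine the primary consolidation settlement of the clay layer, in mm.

S_c ≈ 154 mm

Mid-depth of clay below the ground surface: z = 2.2 + 2.3/2 = 3.35 m.
Total vertical stress at mid-clay: σ_v = 19.7×2.2 + 18.4×1.15 = 64.5 kPa.
Pore pressure: u = 9.81×(3.35 − 0) = 32.864 kPa.
Initial effective stress: σ'_0 = σ_v − u = 64.5 − 32.864 = 31.636 kPa.
Final effective stress: σ'_f = σ'_0 + Δσ = 31.636 + 34.2 = 65.836 kPa.
Normally consolidated clay, so the full stress increment lies on the virgin compression line:
S_c = C_c·H/(1+e₀)·log₁₀(σ'_f/σ'_0) = 0.35×2.3/(1+0.66)×log₁₀(65.836/31.636)
    = 0.48494 × 0.31828 = 0.1543 m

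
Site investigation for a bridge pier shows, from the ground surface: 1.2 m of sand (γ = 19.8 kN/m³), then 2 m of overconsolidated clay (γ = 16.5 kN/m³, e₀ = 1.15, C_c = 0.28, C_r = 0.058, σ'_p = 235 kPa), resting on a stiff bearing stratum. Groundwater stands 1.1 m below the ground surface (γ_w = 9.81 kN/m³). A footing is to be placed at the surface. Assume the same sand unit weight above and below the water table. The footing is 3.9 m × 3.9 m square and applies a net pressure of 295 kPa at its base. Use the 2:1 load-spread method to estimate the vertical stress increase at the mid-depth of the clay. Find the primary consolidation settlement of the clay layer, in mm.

Mid-depth of clay below the ground surface: z = 1.2 + 2/2 = 2.2 m.
Total vertical stress at mid-clay: σ_v = 19.8×1.2 + 16.5×1 = 40.26 kPa.
Pore pressure: u = 9.81×(2.2 − 1.1) = 10.791 kPa.
Initial effective stress: σ'_0 = σ_v − u = 40.26 − 10.791 = 29.469 kPa.
Stress increase at mid-clay by the 2:1 spreading method:
Δσ = qBL/((B+z)(L+z)) = 295×3.9×3.9/((3.9+2.2)(3.9+2.2)) = 120.58 kPa
Final effective stress: σ'_f = 29.469 + 120.58 = 150.05 kPa.
σ'_f = 150.05 ≤ σ'_p = 235 kPa, so the clay remains overconsolidated and only the recompression index applies:
S_c = C_r·H/(1+e₀)·log₁₀(σ'_f/σ'_0) = 0.058×2/2.15×log₁₀(150.05/29.469)
    = 0.053953 × 0.70687 = 0.03814 m

S_c ≈ 38.1 mm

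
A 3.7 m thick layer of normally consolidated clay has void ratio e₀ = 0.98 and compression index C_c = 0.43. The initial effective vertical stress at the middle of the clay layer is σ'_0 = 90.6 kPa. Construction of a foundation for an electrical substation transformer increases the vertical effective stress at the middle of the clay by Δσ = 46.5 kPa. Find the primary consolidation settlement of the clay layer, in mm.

S_c ≈ 145 mm

Final effective stress: σ'_f = σ'_0 + Δσ = 90.6 + 46.5 = 137.1 kPa.
Normally consolidated clay, so the full stress increment lies on the virgin compression line:
S_c = C_c·H/(1+e₀)·log₁₀(σ'_f/σ'_0) = 0.43×3.7/(1+0.98)×log₁₀(137.1/90.6)
    = 0.80354 × 0.17991 = 0.1446 m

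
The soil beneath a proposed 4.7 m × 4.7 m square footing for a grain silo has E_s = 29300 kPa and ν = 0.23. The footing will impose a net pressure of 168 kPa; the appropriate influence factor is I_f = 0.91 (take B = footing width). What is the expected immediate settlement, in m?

Immediate (elastic) settlement: S_e = q·B·(1−ν²)/E_s · I_f.
S_e = 168 × 4.7 × (1 − 0.23²) / 29300 × 0.91
    = 168 × 4.7 × 0.9471 / 29300 × 0.91
    = 0.02323 m

S_e ≈ 0.0232 m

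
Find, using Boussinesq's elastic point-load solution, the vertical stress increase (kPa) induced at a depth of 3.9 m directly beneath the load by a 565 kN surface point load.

Boussinesq vertical stress below a point load on an elastic half-space:
Δσ_z = 3P/(2πz²) · [1 + (r/z)²]^(−5/2)
r/z = 0/3.9 = 0; [1+(r/z)²]^(−5/2) = 1.
Δσ_z = 3×565/(2π×3.9²) × 1 = 17.736 × 1 = 17.74 kPa

Δσ_z ≈ 17.7 kPa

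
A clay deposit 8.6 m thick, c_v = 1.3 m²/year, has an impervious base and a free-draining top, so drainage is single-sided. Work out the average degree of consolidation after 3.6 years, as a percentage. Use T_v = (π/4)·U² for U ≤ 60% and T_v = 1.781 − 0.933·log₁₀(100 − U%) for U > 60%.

U ≈ 28.4 %

Drainage path length: H_d = H = 8.6 m (single drainage).
T_v = c_v·t/H_d² = 1.3×3.6/8.6² = 0.063277.
T_v = 0.063277 corresponds to the U ≤ 60% branch:
U = √(4T_v/π) = 0.2838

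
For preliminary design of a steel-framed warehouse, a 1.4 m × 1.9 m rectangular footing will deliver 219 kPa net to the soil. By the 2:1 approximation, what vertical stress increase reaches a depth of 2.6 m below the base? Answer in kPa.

Δσ_z ≈ 32.4 kPa

By the 2:1 method the load spreads at 1 horizontal : 2 vertical, so at depth z the loaded area has grown by z in each plan dimension:
Δσ = qBL/((B+z)(L+z)) = 219×1.4×1.9/((1.4+2.6)(1.9+2.6)) = 32.363 kPa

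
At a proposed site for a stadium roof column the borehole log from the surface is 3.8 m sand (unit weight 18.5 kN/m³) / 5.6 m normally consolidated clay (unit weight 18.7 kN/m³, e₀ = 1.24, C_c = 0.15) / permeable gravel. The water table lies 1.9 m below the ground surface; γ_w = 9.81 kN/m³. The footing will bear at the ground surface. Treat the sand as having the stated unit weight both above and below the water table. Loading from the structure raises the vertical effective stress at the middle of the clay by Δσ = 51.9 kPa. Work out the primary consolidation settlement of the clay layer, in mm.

S_c ≈ 84.3 mm

Mid-depth of clay below the ground surface: z = 3.8 + 5.6/2 = 6.6 m.
Total vertical stress at mid-clay: σ_v = 18.5×3.8 + 18.7×2.8 = 122.66 kPa.
Pore pressure: u = 9.81×(6.6 − 1.9) = 46.107 kPa.
Initial effective stress: σ'_0 = σ_v − u = 122.66 − 46.107 = 76.553 kPa.
Final effective stress: σ'_f = σ'_0 + Δσ = 76.553 + 51.9 = 128.45 kPa.
Normally consolidated clay, so the full stress increment lies on the virgin compression line:
S_c = C_c·H/(1+e₀)·log₁₀(σ'_f/σ'_0) = 0.15×5.6/(1+1.24)×log₁₀(128.45/76.553)
    = 0.375 × 0.22477 = 0.08429 m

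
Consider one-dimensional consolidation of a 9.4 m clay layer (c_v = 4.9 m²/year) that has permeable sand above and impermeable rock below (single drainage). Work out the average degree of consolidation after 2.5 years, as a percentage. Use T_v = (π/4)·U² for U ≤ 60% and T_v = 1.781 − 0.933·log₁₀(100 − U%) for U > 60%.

U ≈ 42 %

Drainage path length: H_d = H = 9.4 m (single drainage).
T_v = c_v·t/H_d² = 4.9×2.5/9.4² = 0.13864.
T_v = 0.13864 corresponds to the U ≤ 60% branch:
U = √(4T_v/π) = 0.4201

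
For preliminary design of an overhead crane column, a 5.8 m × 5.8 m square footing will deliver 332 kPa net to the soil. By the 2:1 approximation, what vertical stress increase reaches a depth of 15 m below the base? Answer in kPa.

Δσ_z ≈ 25.8 kPa

By the 2:1 method the load spreads at 1 horizontal : 2 vertical, so at depth z the loaded area has grown by z in each plan dimension:
Δσ = qBL/((B+z)(L+z)) = 332×5.8×5.8/((5.8+15)(5.8+15)) = 25.815 kPa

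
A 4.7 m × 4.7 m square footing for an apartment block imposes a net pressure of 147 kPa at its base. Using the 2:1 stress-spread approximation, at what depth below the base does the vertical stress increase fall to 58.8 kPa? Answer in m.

z ≈ 2.73 m

2:1 spreading — at depth z the loaded area has grown by z in each plan dimension:
qB²/(B+z)² = Δσ_z ⇒ z = B(√(q/Δσ_z) − 1) = 4.7×(√(147/58.8) − 1) = 2.731 m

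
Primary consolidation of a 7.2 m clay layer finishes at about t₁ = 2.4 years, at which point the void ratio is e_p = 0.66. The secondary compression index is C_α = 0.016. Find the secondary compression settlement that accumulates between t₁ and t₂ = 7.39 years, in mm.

S_s ≈ 33.9 mm

Secondary compression: S_s = C_α·H/(1+e_p)·log₁₀(t₂/t₁)
S_s = 0.016×7.2/(1+0.66)×log₁₀(7.39/2.4)
    = 0.0694 × 0.4884 = 0.0339 m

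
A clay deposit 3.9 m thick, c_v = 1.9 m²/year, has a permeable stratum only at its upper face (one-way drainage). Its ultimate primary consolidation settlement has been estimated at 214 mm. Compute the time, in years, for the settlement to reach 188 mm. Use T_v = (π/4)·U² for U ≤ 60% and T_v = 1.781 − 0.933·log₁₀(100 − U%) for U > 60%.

t ≈ 6.16 years

Drainage path length: H_d = H = 3.9 m (single drainage).
U = S(t)/S_ult = 188/214 = 0.8785.
U > 60%: T_v = 1.781 − 0.933·log₁₀(100 − 87.85) = 0.76911.
t = T_v·H_d²/c_v = 0.76911×3.9²/1.9 = 6.157 years.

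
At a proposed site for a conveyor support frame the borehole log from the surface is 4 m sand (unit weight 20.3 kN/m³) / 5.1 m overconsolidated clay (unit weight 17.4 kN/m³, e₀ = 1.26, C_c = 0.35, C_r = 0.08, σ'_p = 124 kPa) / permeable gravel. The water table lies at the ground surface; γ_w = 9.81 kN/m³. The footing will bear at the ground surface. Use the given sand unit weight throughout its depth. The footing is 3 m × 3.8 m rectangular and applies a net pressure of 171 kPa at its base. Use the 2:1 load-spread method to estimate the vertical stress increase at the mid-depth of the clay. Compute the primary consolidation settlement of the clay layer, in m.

Mid-depth of clay below the ground surface: z = 4 + 5.1/2 = 6.55 m.
Total vertical stress at mid-clay: σ_v = 20.3×4 + 17.4×2.55 = 125.57 kPa.
Pore pressure: u = 9.81×(6.55 − 0) = 64.255 kPa.
Initial effective stress: σ'_0 = σ_v − u = 125.57 − 64.255 = 61.315 kPa.
Stress increase at mid-clay by the 2:1 spreading method:
Δσ = qBL/((B+z)(L+z)) = 171×3×3.8/((3+6.55)(3.8+6.55)) = 19.722 kPa
Final effective stress: σ'_f = 61.315 + 19.722 = 81.037 kPa.
σ'_f = 81.037 ≤ σ'_p = 124 kPa, so the clay remains overconsolidated and only the recompression index applies:
S_c = C_r·H/(1+e₀)·log₁₀(σ'_f/σ'_0) = 0.08×5.1/2.26×log₁₀(81.037/61.315)
    = 0.18053 × 0.12112 = 0.02187 m

S_c ≈ 0.0219 m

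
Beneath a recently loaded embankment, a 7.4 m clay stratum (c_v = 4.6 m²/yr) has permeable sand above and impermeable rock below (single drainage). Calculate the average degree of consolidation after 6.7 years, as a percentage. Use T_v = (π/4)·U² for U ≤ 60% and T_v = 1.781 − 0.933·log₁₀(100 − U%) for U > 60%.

U ≈ 79.8 %

Drainage path length: H_d = H = 7.4 m (single drainage).
T_v = c_v·t/H_d² = 4.6×6.7/7.4² = 0.56282.
T_v = 0.56282 corresponds to the U > 60% branch:
U = 1 − 10^((1.781 − T_v)/0.933)/100 = 0.7979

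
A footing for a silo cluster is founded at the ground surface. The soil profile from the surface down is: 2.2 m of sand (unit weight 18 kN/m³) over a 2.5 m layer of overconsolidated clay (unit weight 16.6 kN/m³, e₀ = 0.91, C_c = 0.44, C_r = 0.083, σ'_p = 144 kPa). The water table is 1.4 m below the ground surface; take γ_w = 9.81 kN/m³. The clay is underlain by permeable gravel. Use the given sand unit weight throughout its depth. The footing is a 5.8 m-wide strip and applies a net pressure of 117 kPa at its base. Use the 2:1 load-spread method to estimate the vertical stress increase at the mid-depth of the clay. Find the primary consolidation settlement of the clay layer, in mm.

Mid-depth of clay below the ground surface: z = 2.2 + 2.5/2 = 3.45 m.
Total vertical stress at mid-clay: σ_v = 18×2.2 + 16.6×1.25 = 60.35 kPa.
Pore pressure: u = 9.81×(3.45 − 1.4) = 20.11 kPa.
Initial effective stress: σ'_0 = σ_v − u = 60.35 − 20.11 = 40.24 kPa.
Stress increase at mid-clay by the 2:1 spreading method:
Δσ = qB/(B+z) = 117×5.8/(5.8+3.45) = 73.362 kPa
Final effective stress: σ'_f = 40.24 + 73.362 = 113.6 kPa.
σ'_f = 113.6 ≤ σ'_p = 144 kPa, so the clay remains overconsolidated and only the recompression index applies:
S_c = C_r·H/(1+e₀)·log₁₀(σ'_f/σ'_0) = 0.083×2.5/1.91×log₁₀(113.6/40.24)
    = 0.10864 × 0.45072 = 0.04897 m

S_c ≈ 49 mm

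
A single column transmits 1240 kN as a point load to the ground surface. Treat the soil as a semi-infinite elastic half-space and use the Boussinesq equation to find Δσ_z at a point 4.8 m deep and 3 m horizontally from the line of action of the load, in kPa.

Boussinesq vertical stress below a point load on an elastic half-space:
Δσ_z = 3P/(2πz²) · [1 + (r/z)²]^(−5/2)
r/z = 3/4.8 = 0.625; [1+(r/z)²]^(−5/2) = 0.43851.
Δσ_z = 3×1240/(2π×4.8²) × 0.43851 = 25.697 × 0.43851 = 11.27 kPa

Δσ_z ≈ 11.3 kPa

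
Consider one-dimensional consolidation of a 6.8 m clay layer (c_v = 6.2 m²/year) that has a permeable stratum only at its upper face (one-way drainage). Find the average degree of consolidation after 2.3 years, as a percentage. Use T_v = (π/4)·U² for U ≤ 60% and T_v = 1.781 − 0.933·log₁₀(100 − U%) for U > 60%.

U ≈ 62.1 %

Drainage path length: H_d = H = 6.8 m (single drainage).
T_v = c_v·t/H_d² = 6.2×2.3/6.8² = 0.30839.
T_v = 0.30839 corresponds to the U > 60% branch:
U = 1 − 10^((1.781 − T_v)/0.933)/100 = 0.6212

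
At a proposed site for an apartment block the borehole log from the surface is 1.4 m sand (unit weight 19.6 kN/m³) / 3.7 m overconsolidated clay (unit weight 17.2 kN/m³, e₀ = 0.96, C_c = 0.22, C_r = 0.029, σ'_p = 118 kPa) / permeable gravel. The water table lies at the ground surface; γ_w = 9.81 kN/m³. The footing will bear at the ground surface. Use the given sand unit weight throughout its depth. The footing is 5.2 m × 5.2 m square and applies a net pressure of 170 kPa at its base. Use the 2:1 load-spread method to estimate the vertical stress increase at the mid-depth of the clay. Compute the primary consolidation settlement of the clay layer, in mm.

S_c ≈ 28.8 mm

Mid-depth of clay below the ground surface: z = 1.4 + 3.7/2 = 3.25 m.
Total vertical stress at mid-clay: σ_v = 19.6×1.4 + 17.2×1.85 = 59.26 kPa.
Pore pressure: u = 9.81×(3.25 − 0) = 31.883 kPa.
Initial effective stress: σ'_0 = σ_v − u = 59.26 − 31.883 = 27.377 kPa.
Stress increase at mid-clay by the 2:1 spreading method:
Δσ = qBL/((B+z)(L+z)) = 170×5.2×5.2/((5.2+3.25)(5.2+3.25)) = 64.379 kPa
Final effective stress: σ'_f = 27.377 + 64.379 = 91.756 kPa.
σ'_f = 91.756 ≤ σ'_p = 118 kPa, so the clay remains overconsolidated and only the recompression index applies:
S_c = C_r·H/(1+e₀)·log₁₀(σ'_f/σ'_0) = 0.029×3.7/1.96×log₁₀(91.756/27.377)
    = 0.054746 × 0.52525 = 0.02876 m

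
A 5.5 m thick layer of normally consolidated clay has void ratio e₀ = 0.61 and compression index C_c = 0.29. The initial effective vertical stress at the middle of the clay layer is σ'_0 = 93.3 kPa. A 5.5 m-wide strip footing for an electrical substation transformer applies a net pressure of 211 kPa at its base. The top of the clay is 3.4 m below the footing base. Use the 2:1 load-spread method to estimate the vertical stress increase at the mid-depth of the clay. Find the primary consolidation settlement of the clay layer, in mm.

S_c ≈ 313 mm

Mid-depth of clay below the footing base: z = 3.4 + 5.5/2 = 6.15 m.
Stress increase at mid-clay by the 2:1 spreading method:
Δσ = qB/(B+z) = 211×5.5/(5.5+6.15) = 99.614 kPa
Final effective stress: σ'_f = σ'_0 + Δσ = 93.3 + 99.614 = 192.91 kPa.
Normally consolidated clay, so the full stress increment lies on the virgin compression line:
S_c = C_c·H/(1+e₀)·log₁₀(σ'_f/σ'_0) = 0.29×5.5/(1+0.61)×log₁₀(192.91/93.3)
    = 0.99068 × 0.31547 = 0.3125 m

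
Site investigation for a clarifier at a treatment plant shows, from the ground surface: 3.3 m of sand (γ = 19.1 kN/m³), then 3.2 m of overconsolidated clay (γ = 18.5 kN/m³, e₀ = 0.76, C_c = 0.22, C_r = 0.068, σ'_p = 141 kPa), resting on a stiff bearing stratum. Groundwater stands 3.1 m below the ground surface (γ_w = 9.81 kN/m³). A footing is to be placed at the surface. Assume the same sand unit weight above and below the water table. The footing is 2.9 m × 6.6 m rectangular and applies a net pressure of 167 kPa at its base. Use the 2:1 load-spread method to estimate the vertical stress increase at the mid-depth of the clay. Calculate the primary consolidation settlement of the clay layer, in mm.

Mid-depth of clay below the ground surface: z = 3.3 + 3.2/2 = 4.9 m.
Total vertical stress at mid-clay: σ_v = 19.1×3.3 + 18.5×1.6 = 92.63 kPa.
Pore pressure: u = 9.81×(4.9 − 3.1) = 17.658 kPa.
Initial effective stress: σ'_0 = σ_v − u = 92.63 − 17.658 = 74.972 kPa.
Stress increase at mid-clay by the 2:1 spreading method:
Δσ = qBL/((B+z)(L+z)) = 167×2.9×6.6/((2.9+4.9)(6.6+4.9)) = 35.634 kPa
Final effective stress: σ'_f = 74.972 + 35.634 = 110.61 kPa.
σ'_f = 110.61 ≤ σ'_p = 141 kPa, so the clay remains overconsolidated and only the recompression index applies:
S_c = C_r·H/(1+e₀)·log₁₀(σ'_f/σ'_0) = 0.068×3.2/1.76×log₁₀(110.61/74.972)
    = 0.12364 × 0.1689 = 0.02088 m

S_c ≈ 20.9 mm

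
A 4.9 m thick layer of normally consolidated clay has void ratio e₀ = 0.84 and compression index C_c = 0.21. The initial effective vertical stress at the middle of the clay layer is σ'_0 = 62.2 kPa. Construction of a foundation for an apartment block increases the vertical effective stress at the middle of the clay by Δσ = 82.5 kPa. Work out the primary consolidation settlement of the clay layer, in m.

S_c ≈ 0.205 m

Final effective stress: σ'_f = σ'_0 + Δσ = 62.2 + 82.5 = 144.7 kPa.
Normally consolidated clay, so the full stress increment lies on the virgin compression line:
S_c = C_c·H/(1+e₀)·log₁₀(σ'_f/σ'_0) = 0.21×4.9/(1+0.84)×log₁₀(144.7/62.2)
    = 0.55924 × 0.36668 = 0.2051 m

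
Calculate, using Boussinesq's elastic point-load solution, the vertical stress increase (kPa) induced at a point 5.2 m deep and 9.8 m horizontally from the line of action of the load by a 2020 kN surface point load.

Boussinesq vertical stress below a point load on an elastic half-space:
Δσ_z = 3P/(2πz²) · [1 + (r/z)²]^(−5/2)
r/z = 9.8/5.2 = 1.8846; [1+(r/z)²]^(−5/2) = 0.022623.
Δσ_z = 3×2020/(2π×5.2²) × 0.022623 = 35.669 × 0.022623 = 0.8069 kPa

Δσ_z ≈ 0.807 kPa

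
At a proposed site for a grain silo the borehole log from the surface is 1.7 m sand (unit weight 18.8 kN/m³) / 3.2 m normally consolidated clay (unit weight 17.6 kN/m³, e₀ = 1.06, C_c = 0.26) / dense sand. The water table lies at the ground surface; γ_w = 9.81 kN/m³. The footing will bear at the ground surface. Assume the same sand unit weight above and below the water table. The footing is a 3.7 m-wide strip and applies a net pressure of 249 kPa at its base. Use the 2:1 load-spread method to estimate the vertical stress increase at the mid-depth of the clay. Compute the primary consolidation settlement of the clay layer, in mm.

S_c ≈ 307 mm

Mid-depth of clay below the ground surface: z = 1.7 + 3.2/2 = 3.3 m.
Total vertical stress at mid-clay: σ_v = 18.8×1.7 + 17.6×1.6 = 60.12 kPa.
Pore pressure: u = 9.81×(3.3 − 0) = 32.373 kPa.
Initial effective stress: σ'_0 = σ_v − u = 60.12 − 32.373 = 27.747 kPa.
Stress increase at mid-clay by the 2:1 spreading method:
Δσ = qB/(B+z) = 249×3.7/(3.7+3.3) = 131.61 kPa
Final effective stress: σ'_f = σ'_0 + Δσ = 27.747 + 131.61 = 159.36 kPa.
Normally consolidated clay, so the full stress increment lies on the virgin compression line:
S_c = C_c·H/(1+e₀)·log₁₀(σ'_f/σ'_0) = 0.26×3.2/(1+1.06)×log₁₀(159.36/27.747)
    = 0.40388 × 0.75916 = 0.3066 m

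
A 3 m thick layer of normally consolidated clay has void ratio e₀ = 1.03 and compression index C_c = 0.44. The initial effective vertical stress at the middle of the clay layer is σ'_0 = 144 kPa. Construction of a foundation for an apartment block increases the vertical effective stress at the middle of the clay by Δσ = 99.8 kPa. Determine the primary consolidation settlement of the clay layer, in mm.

S_c ≈ 149 mm

Final effective stress: σ'_f = σ'_0 + Δσ = 144 + 99.8 = 243.8 kPa.
Normally consolidated clay, so the full stress increment lies on the virgin compression line:
S_c = C_c·H/(1+e₀)·log₁₀(σ'_f/σ'_0) = 0.44×3/(1+1.03)×log₁₀(243.8/144)
    = 0.65025 × 0.22867 = 0.1487 m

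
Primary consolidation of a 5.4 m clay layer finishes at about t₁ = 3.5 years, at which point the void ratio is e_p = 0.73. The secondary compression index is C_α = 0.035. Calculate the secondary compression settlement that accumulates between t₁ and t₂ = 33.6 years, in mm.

Secondary compression: S_s = C_α·H/(1+e_p)·log₁₀(t₂/t₁)
S_s = 0.035×5.4/(1+0.73)×log₁₀(33.6/3.5)
    = 0.1092 × 0.9823 = 0.1073 m

S_s ≈ 107 mm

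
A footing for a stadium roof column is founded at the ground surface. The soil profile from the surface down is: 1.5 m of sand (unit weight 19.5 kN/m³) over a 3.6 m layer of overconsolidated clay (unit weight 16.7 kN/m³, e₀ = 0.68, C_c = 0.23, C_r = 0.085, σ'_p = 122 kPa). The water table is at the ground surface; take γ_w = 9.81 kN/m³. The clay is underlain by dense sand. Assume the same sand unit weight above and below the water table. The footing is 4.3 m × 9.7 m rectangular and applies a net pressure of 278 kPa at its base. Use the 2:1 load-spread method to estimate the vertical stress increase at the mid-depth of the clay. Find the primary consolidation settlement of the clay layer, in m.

Mid-depth of clay below the ground surface: z = 1.5 + 3.6/2 = 3.3 m.
Total vertical stress at mid-clay: σ_v = 19.5×1.5 + 16.7×1.8 = 59.31 kPa.
Pore pressure: u = 9.81×(3.3 − 0) = 32.373 kPa.
Initial effective stress: σ'_0 = σ_v − u = 59.31 − 32.373 = 26.937 kPa.
Stress increase at mid-clay by the 2:1 spreading method:
Δσ = qBL/((B+z)(L+z)) = 278×4.3×9.7/((4.3+3.3)(9.7+3.3)) = 117.36 kPa
Final effective stress: σ'_f = 26.937 + 117.36 = 144.3 kPa.
σ'_f = 144.3 > σ'_p = 122 kPa, so the stress path crosses the preconsolidation pressure — recompression up to σ'_p, then virgin compression beyond:
S_c = H/(1+e₀)·[C_r·log₁₀(σ'_p/σ'_0) + C_c·log₁₀(σ'_f/σ'_p)]
    = 3.6/1.68 × [0.085×log₁₀(122/26.937) + 0.23×log₁₀(144.3/122)]
    = 2.1429 × [0.055761 + 0.016768] = 0.1554 m

S_c ≈ 0.155 m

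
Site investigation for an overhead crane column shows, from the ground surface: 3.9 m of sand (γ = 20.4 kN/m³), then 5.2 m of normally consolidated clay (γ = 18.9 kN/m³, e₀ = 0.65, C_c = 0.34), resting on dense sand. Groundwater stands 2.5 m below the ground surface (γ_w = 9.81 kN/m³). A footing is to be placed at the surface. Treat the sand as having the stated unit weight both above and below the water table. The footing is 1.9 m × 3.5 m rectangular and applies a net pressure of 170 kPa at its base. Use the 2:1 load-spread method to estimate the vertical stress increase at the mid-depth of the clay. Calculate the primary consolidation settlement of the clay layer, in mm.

Mid-depth of clay below the ground surface: z = 3.9 + 5.2/2 = 6.5 m.
Total vertical stress at mid-clay: σ_v = 20.4×3.9 + 18.9×2.6 = 128.7 kPa.
Pore pressure: u = 9.81×(6.5 − 2.5) = 39.24 kPa.
Initial effective stress: σ'_0 = σ_v − u = 128.7 − 39.24 = 89.46 kPa.
Stress increase at mid-clay by the 2:1 spreading method:
Δσ = qBL/((B+z)(L+z)) = 170×1.9×3.5/((1.9+6.5)(3.5+6.5)) = 13.458 kPa
Final effective stress: σ'_f = σ'_0 + Δσ = 89.46 + 13.458 = 102.92 kPa.
Normally consolidated clay, so the full stress increment lies on the virgin compression line:
S_c = C_c·H/(1+e₀)·log₁₀(σ'_f/σ'_0) = 0.34×5.2/(1+0.65)×log₁₀(102.92/89.46)
    = 1.0715 × 0.060871 = 0.06522 m

S_c ≈ 65.2 mm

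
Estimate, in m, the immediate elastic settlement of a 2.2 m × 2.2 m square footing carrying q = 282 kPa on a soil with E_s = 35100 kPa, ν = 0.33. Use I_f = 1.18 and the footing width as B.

S_e ≈ 0.0186 m

Immediate (elastic) settlement: S_e = q·B·(1−ν²)/E_s · I_f.
S_e = 282 × 2.2 × (1 − 0.33²) / 35100 × 1.18
    = 282 × 2.2 × 0.8911 / 35100 × 1.18
    = 0.01859 m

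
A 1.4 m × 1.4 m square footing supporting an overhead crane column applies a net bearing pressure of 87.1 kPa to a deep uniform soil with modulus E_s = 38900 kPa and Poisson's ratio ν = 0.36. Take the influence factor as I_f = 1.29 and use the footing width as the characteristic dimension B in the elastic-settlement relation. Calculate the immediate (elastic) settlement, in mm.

Immediate (elastic) settlement: S_e = q·B·(1−ν²)/E_s · I_f.
S_e = 87.1 × 1.4 × (1 − 0.36²) / 38900 × 1.29
    = 87.1 × 1.4 × 0.8704 / 38900 × 1.29
    = 0.00352 m = 3.52 mm

S_e ≈ 3.52 mm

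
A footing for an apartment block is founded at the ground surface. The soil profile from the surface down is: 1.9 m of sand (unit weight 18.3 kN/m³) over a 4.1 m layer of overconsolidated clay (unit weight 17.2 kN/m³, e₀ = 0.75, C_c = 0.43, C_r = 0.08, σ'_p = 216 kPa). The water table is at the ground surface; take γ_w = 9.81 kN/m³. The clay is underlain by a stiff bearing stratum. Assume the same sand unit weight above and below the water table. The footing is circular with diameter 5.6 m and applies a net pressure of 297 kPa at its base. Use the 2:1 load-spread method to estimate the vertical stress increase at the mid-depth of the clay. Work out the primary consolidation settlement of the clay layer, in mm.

Mid-depth of clay below the ground surface: z = 1.9 + 4.1/2 = 3.95 m.
Total vertical stress at mid-clay: σ_v = 18.3×1.9 + 17.2×2.05 = 70.03 kPa.
Pore pressure: u = 9.81×(3.95 − 0) = 38.75 kPa.
Initial effective stress: σ'_0 = σ_v − u = 70.03 − 38.75 = 31.28 kPa.
Stress increase at mid-clay by the 2:1 spreading method:
Δσ ≈ qD²/(D+z)² = 297×5.6²/(5.6+3.95)² = 102.12 kPa
Final effective stress: σ'_f = 31.28 + 102.12 = 133.4 kPa.
σ'_f = 133.4 ≤ σ'_p = 216 kPa, so the clay remains overconsolidated and only the recompression index applies:
S_c = C_r·H/(1+e₀)·log₁₀(σ'_f/σ'_0) = 0.08×4.1/1.75×log₁₀(133.4/31.28)
    = 0.18743 × 0.62989 = 0.1181 m

S_c ≈ 118 mm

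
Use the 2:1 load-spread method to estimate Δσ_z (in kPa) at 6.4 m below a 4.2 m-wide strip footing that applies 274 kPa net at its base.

Δσ_z ≈ 109 kPa

By the 2:1 method the load spreads at 1 horizontal : 2 vertical, so at depth z the loaded area has grown by z in each plan dimension:
Δσ = qB/(B+z) = 274×4.2/(4.2+6.4) = 108.57 kPa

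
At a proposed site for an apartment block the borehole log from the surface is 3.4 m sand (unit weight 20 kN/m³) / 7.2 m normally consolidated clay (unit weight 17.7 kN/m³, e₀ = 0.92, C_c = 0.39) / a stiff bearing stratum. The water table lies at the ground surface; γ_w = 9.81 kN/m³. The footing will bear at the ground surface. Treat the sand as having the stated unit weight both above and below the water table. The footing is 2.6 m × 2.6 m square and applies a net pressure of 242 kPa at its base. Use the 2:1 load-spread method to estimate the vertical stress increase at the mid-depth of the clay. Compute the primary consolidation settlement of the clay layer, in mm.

S_c ≈ 158 mm

Mid-depth of clay below the ground surface: z = 3.4 + 7.2/2 = 7 m.
Total vertical stress at mid-clay: σ_v = 20×3.4 + 17.7×3.6 = 131.72 kPa.
Pore pressure: u = 9.81×(7 − 0) = 68.67 kPa.
Initial effective stress: σ'_0 = σ_v − u = 131.72 − 68.67 = 63.05 kPa.
Stress increase at mid-clay by the 2:1 spreading method:
Δσ = qBL/((B+z)(L+z)) = 242×2.6×2.6/((2.6+7)(2.6+7)) = 17.751 kPa
Final effective stress: σ'_f = σ'_0 + Δσ = 63.05 + 17.751 = 80.801 kPa.
Normally consolidated clay, so the full stress increment lies on the virgin compression line:
S_c = C_c·H/(1+e₀)·log₁₀(σ'_f/σ'_0) = 0.39×7.2/(1+0.92)×log₁₀(80.801/63.05)
    = 1.4625 × 0.10773 = 0.1576 m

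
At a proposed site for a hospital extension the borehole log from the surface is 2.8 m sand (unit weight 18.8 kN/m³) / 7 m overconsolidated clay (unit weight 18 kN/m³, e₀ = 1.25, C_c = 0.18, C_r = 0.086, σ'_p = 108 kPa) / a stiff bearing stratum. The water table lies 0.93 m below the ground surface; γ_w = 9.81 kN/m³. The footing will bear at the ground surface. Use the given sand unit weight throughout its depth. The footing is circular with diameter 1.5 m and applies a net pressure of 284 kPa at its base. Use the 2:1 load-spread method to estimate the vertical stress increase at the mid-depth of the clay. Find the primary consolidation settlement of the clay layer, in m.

Mid-depth of clay below the ground surface: z = 2.8 + 7/2 = 6.3 m.
Total vertical stress at mid-clay: σ_v = 18.8×2.8 + 18×3.5 = 115.64 kPa.
Pore pressure: u = 9.81×(6.3 − 0.93) = 52.68 kPa.
Initial effective stress: σ'_0 = σ_v − u = 115.64 − 52.68 = 62.96 kPa.
Stress increase at mid-clay by the 2:1 spreading method:
Δσ ≈ qD²/(D+z)² = 284×1.5²/(1.5+6.3)² = 10.503 kPa
Final effective stress: σ'_f = 62.96 + 10.503 = 73.463 kPa.
σ'_f = 73.463 ≤ σ'_p = 108 kPa, so the clay remains overconsolidated and only the recompression index applies:
S_c = C_r·H/(1+e₀)·log₁₀(σ'_f/σ'_0) = 0.086×7/2.25×log₁₀(73.463/62.96)
    = 0.26755 × 0.067004 = 0.01793 m

S_c ≈ 0.0179 m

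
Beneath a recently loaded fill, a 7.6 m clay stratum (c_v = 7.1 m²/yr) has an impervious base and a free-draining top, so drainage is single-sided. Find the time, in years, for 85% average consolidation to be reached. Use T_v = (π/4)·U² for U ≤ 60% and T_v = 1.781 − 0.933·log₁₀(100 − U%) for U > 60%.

Drainage path length: H_d = H = 7.6 m (single drainage).
U > 60%: T_v = 1.781 − 0.933·log₁₀(100 − 85) = 0.68371.
t = T_v·H_d²/c_v = 0.68371×7.6²/7.1 = 5.562 years.

t ≈ 5.56 years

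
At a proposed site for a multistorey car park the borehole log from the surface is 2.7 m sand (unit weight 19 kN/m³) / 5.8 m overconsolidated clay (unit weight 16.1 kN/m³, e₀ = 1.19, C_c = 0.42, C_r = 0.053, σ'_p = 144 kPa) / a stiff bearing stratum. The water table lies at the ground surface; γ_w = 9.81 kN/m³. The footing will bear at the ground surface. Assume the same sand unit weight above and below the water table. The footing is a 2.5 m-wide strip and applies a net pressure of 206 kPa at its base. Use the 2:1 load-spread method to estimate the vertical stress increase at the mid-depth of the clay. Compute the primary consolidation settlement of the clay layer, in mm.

S_c ≈ 55.3 mm

Mid-depth of clay below the ground surface: z = 2.7 + 5.8/2 = 5.6 m.
Total vertical stress at mid-clay: σ_v = 19×2.7 + 16.1×2.9 = 97.99 kPa.
Pore pressure: u = 9.81×(5.6 − 0) = 54.936 kPa.
Initial effective stress: σ'_0 = σ_v − u = 97.99 − 54.936 = 43.054 kPa.
Stress increase at mid-clay by the 2:1 spreading method:
Δσ = qB/(B+z) = 206×2.5/(2.5+5.6) = 63.58 kPa
Final effective stress: σ'_f = 43.054 + 63.58 = 106.63 kPa.
σ'_f = 106.63 ≤ σ'_p = 144 kPa, so the clay remains overconsolidated and only the recompression index applies:
S_c = C_r·H/(1+e₀)·log₁₀(σ'_f/σ'_0) = 0.053×5.8/2.19×log₁₀(106.63/43.054)
    = 0.14037 × 0.39387 = 0.05529 m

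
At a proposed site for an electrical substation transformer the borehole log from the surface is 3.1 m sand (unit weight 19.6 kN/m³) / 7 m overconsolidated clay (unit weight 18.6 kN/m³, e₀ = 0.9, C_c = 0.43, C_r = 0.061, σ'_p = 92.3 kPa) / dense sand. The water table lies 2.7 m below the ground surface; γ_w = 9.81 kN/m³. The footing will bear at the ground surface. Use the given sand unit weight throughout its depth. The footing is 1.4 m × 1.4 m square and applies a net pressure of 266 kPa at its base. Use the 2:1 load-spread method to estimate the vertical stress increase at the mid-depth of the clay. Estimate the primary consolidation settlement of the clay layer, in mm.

Mid-depth of clay below the ground surface: z = 3.1 + 7/2 = 6.6 m.
Total vertical stress at mid-clay: σ_v = 19.6×3.1 + 18.6×3.5 = 125.86 kPa.
Pore pressure: u = 9.81×(6.6 − 2.7) = 38.259 kPa.
Initial effective stress: σ'_0 = σ_v − u = 125.86 − 38.259 = 87.601 kPa.
Stress increase at mid-clay by the 2:1 spreading method:
Δσ = qBL/((B+z)(L+z)) = 266×1.4×1.4/((1.4+6.6)(1.4+6.6)) = 8.1462 kPa
Final effective stress: σ'_f = 87.601 + 8.1462 = 95.747 kPa.
σ'_f = 95.747 > σ'_p = 92.3 kPa, so the stress path crosses the preconsolidation pressure — recompression up to σ'_p, then virgin compression beyond:
S_c = H/(1+e₀)·[C_r·log₁₀(σ'_p/σ'_0) + C_c·log₁₀(σ'_f/σ'_p)]
    = 7/1.9 × [0.061×log₁₀(92.3/87.601) + 0.43×log₁₀(95.747/92.3)]
    = 3.6842 × [0.0013843 + 0.0068471] = 0.03033 m

S_c ≈ 30.3 mm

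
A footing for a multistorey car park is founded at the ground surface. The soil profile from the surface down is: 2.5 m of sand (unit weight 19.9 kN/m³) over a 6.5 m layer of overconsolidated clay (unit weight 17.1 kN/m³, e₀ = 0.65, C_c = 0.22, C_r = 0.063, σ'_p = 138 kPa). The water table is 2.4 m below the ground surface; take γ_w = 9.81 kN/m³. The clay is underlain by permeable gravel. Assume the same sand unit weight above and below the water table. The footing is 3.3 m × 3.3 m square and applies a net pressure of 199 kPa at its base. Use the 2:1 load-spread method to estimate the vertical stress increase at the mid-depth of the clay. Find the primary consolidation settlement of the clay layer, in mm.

Mid-depth of clay below the ground surface: z = 2.5 + 6.5/2 = 5.75 m.
Total vertical stress at mid-clay: σ_v = 19.9×2.5 + 17.1×3.25 = 105.33 kPa.
Pore pressure: u = 9.81×(5.75 − 2.4) = 32.864 kPa.
Initial effective stress: σ'_0 = σ_v − u = 105.33 − 32.864 = 72.466 kPa.
Stress increase at mid-clay by the 2:1 spreading method:
Δσ = qBL/((B+z)(L+z)) = 199×3.3×3.3/((3.3+5.75)(3.3+5.75)) = 26.46 kPa
Final effective stress: σ'_f = 72.466 + 26.46 = 98.926 kPa.
σ'_f = 98.926 ≤ σ'_p = 138 kPa, so the clay remains overconsolidated and only the recompression index applies:
S_c = C_r·H/(1+e₀)·log₁₀(σ'_f/σ'_0) = 0.063×6.5/1.65×log₁₀(98.926/72.466)
    = 0.24818 × 0.13518 = 0.03355 m

S_c ≈ 33.5 mm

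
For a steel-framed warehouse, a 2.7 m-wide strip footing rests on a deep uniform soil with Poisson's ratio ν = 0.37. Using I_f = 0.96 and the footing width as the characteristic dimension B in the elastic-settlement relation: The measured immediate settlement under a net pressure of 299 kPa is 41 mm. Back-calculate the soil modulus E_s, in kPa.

E_s ≈ 16300 kPa

S_e = q·B·(1−ν²)/E_s · I_f  ⇒  E_s = q·B·(1−ν²)·I_f / S_e.
E_s = 299 × 2.7 × 0.8631 × 0.96 / 0.041 = 16310 kPa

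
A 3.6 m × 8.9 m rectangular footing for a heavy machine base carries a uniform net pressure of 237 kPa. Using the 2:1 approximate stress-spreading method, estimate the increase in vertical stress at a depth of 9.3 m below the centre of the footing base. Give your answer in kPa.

By the 2:1 method the load spreads at 1 horizontal : 2 vertical, so at depth z the loaded area has grown by z in each plan dimension:
Δσ = qBL/((B+z)(L+z)) = 237×3.6×8.9/((3.6+9.3)(8.9+9.3)) = 32.343 kPa

Δσ_z ≈ 32.3 kPa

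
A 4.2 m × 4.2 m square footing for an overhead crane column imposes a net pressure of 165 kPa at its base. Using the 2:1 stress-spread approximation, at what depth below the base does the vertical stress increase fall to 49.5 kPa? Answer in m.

2:1 spreading — at depth z the loaded area has grown by z in each plan dimension:
qB²/(B+z)² = Δσ_z ⇒ z = B(√(q/Δσ_z) − 1) = 4.2×(√(165/49.5) − 1) = 3.468 m

z ≈ 3.47 m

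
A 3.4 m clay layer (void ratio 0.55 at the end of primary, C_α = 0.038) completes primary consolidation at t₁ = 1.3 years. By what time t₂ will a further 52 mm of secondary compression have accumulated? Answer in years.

S_s = C_α·H/(1+e_p)·log₁₀(t₂/t₁) ⇒ log₁₀(t₂/t₁) = S_s·(1+e_p)/(C_α·H).
log₁₀(t₂/t₁) = 0.052 × (1+0.55) / (0.038×3.4) = 0.6238
t₂ = t₁ × 10^0.6238 = 1.3 × 4.206 = 5.467 years

t₂ ≈ 5.47 years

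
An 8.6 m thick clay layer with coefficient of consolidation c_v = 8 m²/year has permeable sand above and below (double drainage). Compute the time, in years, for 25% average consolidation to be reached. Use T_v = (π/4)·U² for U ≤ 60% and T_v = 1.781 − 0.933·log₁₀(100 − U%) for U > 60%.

Drainage path length: H_d = H/2 = 4.3 m (double drainage).
U ≤ 60%: T_v = (π/4)·U² = (π/4)×0.25² = 0.049087.
t = T_v·H_d²/c_v = 0.049087×4.3²/8 = 0.1135 years.

t ≈ 0.113 years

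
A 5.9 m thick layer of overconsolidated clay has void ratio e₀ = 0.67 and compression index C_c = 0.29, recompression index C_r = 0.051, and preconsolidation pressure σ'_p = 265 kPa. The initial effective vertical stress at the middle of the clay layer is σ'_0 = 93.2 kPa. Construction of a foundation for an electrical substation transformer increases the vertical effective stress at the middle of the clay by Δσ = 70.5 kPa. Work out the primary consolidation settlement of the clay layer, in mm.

Final effective stress: σ'_f = 93.2 + 70.5 = 163.7 kPa.
σ'_f = 163.7 ≤ σ'_p = 265 kPa, so the clay remains overconsolidated and only the recompression index applies:
S_c = C_r·H/(1+e₀)·log₁₀(σ'_f/σ'_0) = 0.051×5.9/1.67×log₁₀(163.7/93.2)
    = 0.18018 × 0.24463 = 0.04408 m

S_c ≈ 44.1 mm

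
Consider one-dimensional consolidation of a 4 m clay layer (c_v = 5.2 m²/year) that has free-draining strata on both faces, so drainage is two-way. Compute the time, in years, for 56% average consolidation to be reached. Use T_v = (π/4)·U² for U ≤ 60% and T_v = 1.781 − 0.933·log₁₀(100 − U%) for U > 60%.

t ≈ 0.189 years

Drainage path length: H_d = H/2 = 2 m (double drainage).
U ≤ 60%: T_v = (π/4)·U² = (π/4)×0.56² = 0.2463.
t = T_v·H_d²/c_v = 0.2463×2²/5.2 = 0.1895 years.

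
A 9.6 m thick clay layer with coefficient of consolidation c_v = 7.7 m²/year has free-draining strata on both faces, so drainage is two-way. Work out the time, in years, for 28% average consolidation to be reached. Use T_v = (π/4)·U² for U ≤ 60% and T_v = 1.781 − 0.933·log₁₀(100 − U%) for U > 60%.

t ≈ 0.184 years

Drainage path length: H_d = H/2 = 4.8 m (double drainage).
U ≤ 60%: T_v = (π/4)·U² = (π/4)×0.28² = 0.061575.
t = T_v·H_d²/c_v = 0.061575×4.8²/7.7 = 0.1842 years.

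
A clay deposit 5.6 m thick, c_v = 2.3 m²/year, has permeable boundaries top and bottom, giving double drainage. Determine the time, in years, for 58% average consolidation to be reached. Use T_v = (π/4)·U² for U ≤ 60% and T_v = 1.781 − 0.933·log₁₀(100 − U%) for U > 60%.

t ≈ 0.901 years

Drainage path length: H_d = H/2 = 2.8 m (double drainage).
U ≤ 60%: T_v = (π/4)·U² = (π/4)×0.58² = 0.26421.
t = T_v·H_d²/c_v = 0.26421×2.8²/2.3 = 0.9006 years.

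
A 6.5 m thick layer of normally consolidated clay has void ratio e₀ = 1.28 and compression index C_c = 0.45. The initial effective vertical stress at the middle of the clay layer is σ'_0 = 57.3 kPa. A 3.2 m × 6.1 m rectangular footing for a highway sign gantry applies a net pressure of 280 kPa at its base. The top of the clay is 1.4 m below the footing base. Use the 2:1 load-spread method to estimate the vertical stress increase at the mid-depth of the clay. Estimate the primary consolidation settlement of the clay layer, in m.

S_c ≈ 0.421 m

Mid-depth of clay below the footing base: z = 1.4 + 6.5/2 = 4.65 m.
Stress increase at mid-clay by the 2:1 spreading method:
Δσ = qBL/((B+z)(L+z)) = 280×3.2×6.1/((3.2+4.65)(6.1+4.65)) = 64.768 kPa
Final effective stress: σ'_f = σ'_0 + Δσ = 57.3 + 64.768 = 122.07 kPa.
Normally consolidated clay, so the full stress increment lies on the virgin compression line:
S_c = C_c·H/(1+e₀)·log₁₀(σ'_f/σ'_0) = 0.45×6.5/(1+1.28)×log₁₀(122.07/57.3)
    = 1.2829 × 0.32845 = 0.4214 m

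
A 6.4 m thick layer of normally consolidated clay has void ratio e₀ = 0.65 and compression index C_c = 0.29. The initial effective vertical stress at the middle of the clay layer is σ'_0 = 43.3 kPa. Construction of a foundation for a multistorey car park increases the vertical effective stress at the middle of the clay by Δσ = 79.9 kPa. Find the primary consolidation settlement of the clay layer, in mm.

S_c ≈ 511 mm

Final effective stress: σ'_f = σ'_0 + Δσ = 43.3 + 79.9 = 123.2 kPa.
Normally consolidated clay, so the full stress increment lies on the virgin compression line:
S_c = C_c·H/(1+e₀)·log₁₀(σ'_f/σ'_0) = 0.29×6.4/(1+0.65)×log₁₀(123.2/43.3)
    = 1.1248 × 0.45412 = 0.5108 m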